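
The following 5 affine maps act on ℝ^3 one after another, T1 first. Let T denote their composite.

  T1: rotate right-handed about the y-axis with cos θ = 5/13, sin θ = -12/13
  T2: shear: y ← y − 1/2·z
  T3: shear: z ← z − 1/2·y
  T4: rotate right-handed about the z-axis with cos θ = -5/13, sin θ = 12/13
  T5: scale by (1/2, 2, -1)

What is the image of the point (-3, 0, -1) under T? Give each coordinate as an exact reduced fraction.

T(p) = (-231/338, -277/169, 205/52)

T1 rotate right-handed about the y-axis with cos θ = 5/13, sin θ = -12/13: (-3, 0, -1) → (-3/13, 0, -41/13)
T2 shear: y ← y − 1/2·z: (-3/13, 0, -41/13) → (-3/13, 41/26, -41/13)
T3 shear: z ← z − 1/2·y: (-3/13, 41/26, -41/13) → (-3/13, 41/26, -205/52)
T4 rotate right-handed about the z-axis with cos θ = -5/13, sin θ = 12/13: (-3/13, 41/26, -205/52) → (-231/169, -277/338, -205/52)
T5 scale by (1/2, 2, -1): (-231/169, -277/338, -205/52) → (-231/338, -277/169, 205/52)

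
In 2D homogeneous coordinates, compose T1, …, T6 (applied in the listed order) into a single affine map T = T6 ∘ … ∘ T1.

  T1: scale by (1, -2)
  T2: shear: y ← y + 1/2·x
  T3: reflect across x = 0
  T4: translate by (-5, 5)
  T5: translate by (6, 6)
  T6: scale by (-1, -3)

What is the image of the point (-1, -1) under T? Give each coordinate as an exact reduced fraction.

T1 scale by (1, -2): (-1, -1) → (-1, 2)
T2 shear: y ← y + 1/2·x: (-1, 2) → (-1, 3/2)
T3 reflect across x = 0: (-1, 3/2) → (1, 3/2)
T4 translate by (-5, 5): (1, 3/2) → (-4, 13/2)
T5 translate by (6, 6): (-4, 13/2) → (2, 25/2)
T6 scale by (-1, -3): (2, 25/2) → (-2, -75/2)

T(p) = (-2, -75/2)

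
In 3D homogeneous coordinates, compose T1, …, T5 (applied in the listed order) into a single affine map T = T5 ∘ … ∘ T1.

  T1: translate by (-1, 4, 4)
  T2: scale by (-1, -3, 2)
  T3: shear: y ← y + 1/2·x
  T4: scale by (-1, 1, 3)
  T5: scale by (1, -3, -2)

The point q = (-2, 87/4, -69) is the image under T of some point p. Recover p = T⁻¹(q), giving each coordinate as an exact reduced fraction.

T1 = [1 0 0 -1; 0 1 0 4; 0 0 1 4; 0 0 0 1]
T2·T1 = [-1 0 0 1; 0 -3 0 -12; 0 0 2 8; 0 0 0 1]
T3·…·T1 = [-1 0 0 1; -1/2 -3 0 -23/2; 0 0 2 8; 0 0 0 1]
T4·…·T1 = [1 0 0 -1; -1/2 -3 0 -23/2; 0 0 6 24; 0 0 0 1]
T5·…·T1 = [1 0 0 -1; 3/2 9 0 69/2; 0 0 -12 -48; 0 0 0 1]
det M = -108; M⁻¹ = [1 0 0 1; -1/6 1/9 0 -4; 0 0 -1/12 -4; 0 0 0 1]
M⁻¹ · (-2, 87/4, -69)ᵀ = (-1, -5/4, 7/4)ᵀ

p = (-1, -5/4, 7/4)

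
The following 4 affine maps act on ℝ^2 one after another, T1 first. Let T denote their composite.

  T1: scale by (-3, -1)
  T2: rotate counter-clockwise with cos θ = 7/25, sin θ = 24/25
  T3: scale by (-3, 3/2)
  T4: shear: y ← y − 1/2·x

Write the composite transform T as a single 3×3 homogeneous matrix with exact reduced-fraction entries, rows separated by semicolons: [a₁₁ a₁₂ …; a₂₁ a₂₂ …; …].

T1 = [-3 0 0; 0 -1 0; 0 0 1]
T2·T1 = [-21/25 24/25 0; -72/25 -7/25 0; 0 0 1]
T3·…·T1 = [63/25 -72/25 0; -108/25 -21/50 0; 0 0 1]
T4·…·T1 = [63/25 -72/25 0; -279/50 51/50 0; 0 0 1]

T = [63/25 -72/25 0; -279/50 51/50 0; 0 0 1]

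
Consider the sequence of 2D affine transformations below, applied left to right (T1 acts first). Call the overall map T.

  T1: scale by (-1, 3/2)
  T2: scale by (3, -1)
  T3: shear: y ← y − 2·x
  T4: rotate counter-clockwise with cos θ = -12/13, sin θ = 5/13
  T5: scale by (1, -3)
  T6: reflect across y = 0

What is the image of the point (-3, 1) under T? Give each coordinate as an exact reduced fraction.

T1 scale by (-1, 3/2): (-3, 1) → (3, 3/2)
T2 scale by (3, -1): (3, 3/2) → (9, -3/2)
T3 shear: y ← y − 2·x: (9, -3/2) → (9, -39/2)
T4 rotate counter-clockwise with cos θ = -12/13, sin θ = 5/13: (9, -39/2) → (-21/26, 279/13)
T5 scale by (1, -3): (-21/26, 279/13) → (-21/26, -837/13)
T6 reflect across y = 0: (-21/26, -837/13) → (-21/26, 837/13)

T(p) = (-21/26, 837/13)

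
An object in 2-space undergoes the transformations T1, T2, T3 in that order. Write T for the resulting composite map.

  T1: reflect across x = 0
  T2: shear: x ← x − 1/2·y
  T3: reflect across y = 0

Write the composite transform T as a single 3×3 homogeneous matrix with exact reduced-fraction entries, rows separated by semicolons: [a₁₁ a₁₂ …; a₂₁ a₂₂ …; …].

T1 = [-1 0 0; 0 1 0; 0 0 1]
T2·T1 = [-1 -1/2 0; 0 1 0; 0 0 1]
T3·…·T1 = [-1 -1/2 0; 0 -1 0; 0 0 1]

T = [-1 -1/2 0; 0 -1 0; 0 0 1]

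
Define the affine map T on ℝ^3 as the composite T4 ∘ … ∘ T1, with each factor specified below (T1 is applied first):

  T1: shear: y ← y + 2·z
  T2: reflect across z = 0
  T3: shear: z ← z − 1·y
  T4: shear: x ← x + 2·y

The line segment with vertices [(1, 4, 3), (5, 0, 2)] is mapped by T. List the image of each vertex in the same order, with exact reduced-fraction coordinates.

image vertices: (21, 10, -13), (13, 4, -6)

T1 shear: y ← y + 2·z: (1, 4, 3) → (1, 10, 3); (5, 0, 2) → (5, 4, 2)
T2 reflect across z = 0: (1, 10, 3) → (1, 10, -3); (5, 4, 2) → (5, 4, -2)
T3 shear: z ← z − 1·y: (1, 10, -3) → (1, 10, -13); (5, 4, -2) → (5, 4, -6)
T4 shear: x ← x + 2·y: (1, 10, -13) → (21, 10, -13); (5, 4, -6) → (13, 4, -6)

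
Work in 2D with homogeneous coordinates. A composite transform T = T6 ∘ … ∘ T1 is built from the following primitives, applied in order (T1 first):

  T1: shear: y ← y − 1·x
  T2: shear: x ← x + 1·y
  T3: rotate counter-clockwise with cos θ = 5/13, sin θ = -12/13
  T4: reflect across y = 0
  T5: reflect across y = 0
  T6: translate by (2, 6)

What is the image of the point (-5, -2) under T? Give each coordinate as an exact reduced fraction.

T(p) = (4, 9)

T1 shear: y ← y − 1·x: (-5, -2) → (-5, 3)
T2 shear: x ← x + 1·y: (-5, 3) → (-2, 3)
T3 rotate counter-clockwise with cos θ = 5/13, sin θ = -12/13: (-2, 3) → (2, 3)
T4 reflect across y = 0: (2, 3) → (2, -3)
T5 reflect across y = 0: (2, -3) → (2, 3)
T6 translate by (2, 6): (2, 3) → (4, 9)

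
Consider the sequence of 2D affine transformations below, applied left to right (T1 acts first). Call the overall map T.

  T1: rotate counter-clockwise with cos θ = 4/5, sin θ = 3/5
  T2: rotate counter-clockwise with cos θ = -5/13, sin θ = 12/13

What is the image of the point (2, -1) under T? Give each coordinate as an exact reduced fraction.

T1 rotate counter-clockwise with cos θ = 4/5, sin θ = 3/5: (2, -1) → (11/5, 2/5)
T2 rotate counter-clockwise with cos θ = -5/13, sin θ = 12/13: (11/5, 2/5) → (-79/65, 122/65)

T(p) = (-79/65, 122/65)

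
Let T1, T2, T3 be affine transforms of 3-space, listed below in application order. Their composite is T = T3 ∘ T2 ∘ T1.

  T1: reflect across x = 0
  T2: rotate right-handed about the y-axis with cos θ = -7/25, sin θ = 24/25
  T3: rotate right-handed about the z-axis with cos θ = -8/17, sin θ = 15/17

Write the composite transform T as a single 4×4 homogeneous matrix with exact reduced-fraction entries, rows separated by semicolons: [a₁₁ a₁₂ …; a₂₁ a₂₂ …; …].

T1 = [-1 0 0 0; 0 1 0 0; 0 0 1 0; 0 0 0 1]
T2·T1 = [7/25 0 24/25 0; 0 1 0 0; 24/25 0 -7/25 0; 0 0 0 1]
T3·…·T1 = [-56/425 -15/17 -192/425 0; 21/85 -8/17 72/85 0; 24/25 0 -7/25 0; 0 0 0 1]

T = [-56/425 -15/17 -192/425 0; 21/85 -8/17 72/85 0; 24/25 0 -7/25 0; 0 0 0 1]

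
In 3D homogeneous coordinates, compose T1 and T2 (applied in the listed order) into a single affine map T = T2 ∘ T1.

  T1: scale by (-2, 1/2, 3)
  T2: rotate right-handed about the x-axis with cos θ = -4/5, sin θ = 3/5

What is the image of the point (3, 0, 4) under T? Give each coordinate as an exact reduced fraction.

T(p) = (-6, -36/5, -48/5)

T1 scale by (-2, 1/2, 3): (3, 0, 4) → (-6, 0, 12)
T2 rotate right-handed about the x-axis with cos θ = -4/5, sin θ = 3/5: (-6, 0, 12) → (-6, -36/5, -48/5)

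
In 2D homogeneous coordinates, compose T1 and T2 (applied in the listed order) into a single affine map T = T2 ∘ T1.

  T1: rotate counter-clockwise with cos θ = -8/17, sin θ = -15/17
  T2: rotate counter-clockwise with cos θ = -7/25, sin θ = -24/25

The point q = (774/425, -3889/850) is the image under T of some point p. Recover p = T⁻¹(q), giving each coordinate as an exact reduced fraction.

p = (-9/2, 2)

T1 = [-8/17 15/17 0; -15/17 -8/17 0; 0 0 1]
T2·T1 = [-304/425 -297/425 0; 297/425 -304/425 0; 0 0 1]
det M = 1; M⁻¹ = [-304/425 297/425 0; -297/425 -304/425 0; 0 0 1]
M⁻¹ · (774/425, -3889/850)ᵀ = (-9/2, 2)ᵀ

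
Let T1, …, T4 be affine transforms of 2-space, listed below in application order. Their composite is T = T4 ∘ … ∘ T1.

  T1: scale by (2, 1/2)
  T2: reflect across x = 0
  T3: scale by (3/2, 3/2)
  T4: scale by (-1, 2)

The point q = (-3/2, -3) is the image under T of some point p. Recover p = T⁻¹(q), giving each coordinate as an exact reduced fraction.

T1 = [2 0 0; 0 1/2 0; 0 0 1]
T2·T1 = [-2 0 0; 0 1/2 0; 0 0 1]
T3·…·T1 = [-3 0 0; 0 3/4 0; 0 0 1]
T4·…·T1 = [3 0 0; 0 3/2 0; 0 0 1]
det M = 9/2; M⁻¹ = [1/3 0 0; 0 2/3 0; 0 0 1]
M⁻¹ · (-3/2, -3)ᵀ = (-1/2, -2)ᵀ

p = (-1/2, -2)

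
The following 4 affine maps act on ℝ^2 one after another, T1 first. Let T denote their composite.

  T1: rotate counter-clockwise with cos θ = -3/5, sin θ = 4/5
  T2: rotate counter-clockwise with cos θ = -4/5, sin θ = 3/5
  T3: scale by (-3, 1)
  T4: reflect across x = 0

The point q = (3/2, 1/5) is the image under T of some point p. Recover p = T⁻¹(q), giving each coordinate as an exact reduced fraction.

p = (-1/5, 1/2)

T1 = [-3/5 -4/5 0; 4/5 -3/5 0; 0 0 1]
T2·T1 = [0 1 0; -1 0 0; 0 0 1]
T3·…·T1 = [0 -3 0; -1 0 0; 0 0 1]
T4·…·T1 = [0 3 0; -1 0 0; 0 0 1]
det M = 3; M⁻¹ = [0 -1 0; 1/3 0 0; 0 0 1]
M⁻¹ · (3/2, 1/5)ᵀ = (-1/5, 1/2)ᵀ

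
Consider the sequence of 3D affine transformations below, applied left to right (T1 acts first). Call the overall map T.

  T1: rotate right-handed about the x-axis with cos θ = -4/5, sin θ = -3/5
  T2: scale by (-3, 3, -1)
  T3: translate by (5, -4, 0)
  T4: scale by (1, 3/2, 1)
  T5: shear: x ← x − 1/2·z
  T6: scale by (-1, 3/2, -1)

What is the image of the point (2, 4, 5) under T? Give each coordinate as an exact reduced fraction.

T1 rotate right-handed about the x-axis with cos θ = -4/5, sin θ = -3/5: (2, 4, 5) → (2, -1/5, -32/5)
T2 scale by (-3, 3, -1): (2, -1/5, -32/5) → (-6, -3/5, 32/5)
T3 translate by (5, -4, 0): (-6, -3/5, 32/5) → (-1, -23/5, 32/5)
T4 scale by (1, 3/2, 1): (-1, -23/5, 32/5) → (-1, -69/10, 32/5)
T5 shear: x ← x − 1/2·z: (-1, -69/10, 32/5) → (-21/5, -69/10, 32/5)
T6 scale by (-1, 3/2, -1): (-21/5, -69/10, 32/5) → (21/5, -207/20, -32/5)

T(p) = (21/5, -207/20, -32/5)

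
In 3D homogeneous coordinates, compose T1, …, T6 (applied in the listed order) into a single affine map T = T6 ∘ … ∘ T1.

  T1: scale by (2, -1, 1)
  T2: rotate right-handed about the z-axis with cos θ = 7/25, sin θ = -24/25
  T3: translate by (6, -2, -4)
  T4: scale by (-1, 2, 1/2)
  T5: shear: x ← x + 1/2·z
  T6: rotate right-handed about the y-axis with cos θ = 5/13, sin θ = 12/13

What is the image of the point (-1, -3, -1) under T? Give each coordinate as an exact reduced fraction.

T1 scale by (2, -1, 1): (-1, -3, -1) → (-2, 3, -1)
T2 rotate right-handed about the z-axis with cos θ = 7/25, sin θ = -24/25: (-2, 3, -1) → (58/25, 69/25, -1)
T3 translate by (6, -2, -4): (58/25, 69/25, -1) → (208/25, 19/25, -5)
T4 scale by (-1, 2, 1/2): (208/25, 19/25, -5) → (-208/25, 38/25, -5/2)
T5 shear: x ← x + 1/2·z: (-208/25, 38/25, -5/2) → (-957/100, 38/25, -5/2)
T6 rotate right-handed about the y-axis with cos θ = 5/13, sin θ = 12/13: (-957/100, 38/25, -5/2) → (-1557/260, 38/25, 5117/650)

T(p) = (-1557/260, 38/25, 5117/650)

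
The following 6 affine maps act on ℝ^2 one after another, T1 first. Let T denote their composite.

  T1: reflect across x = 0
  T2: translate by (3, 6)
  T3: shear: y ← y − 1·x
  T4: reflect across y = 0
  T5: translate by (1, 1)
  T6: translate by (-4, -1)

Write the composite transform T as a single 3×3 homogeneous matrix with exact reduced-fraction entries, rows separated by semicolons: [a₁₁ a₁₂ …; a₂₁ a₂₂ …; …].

T1 = [-1 0 0; 0 1 0; 0 0 1]
T2·T1 = [-1 0 3; 0 1 6; 0 0 1]
T3·…·T1 = [-1 0 3; 1 1 3; 0 0 1]
T4·…·T1 = [-1 0 3; -1 -1 -3; 0 0 1]
T5·…·T1 = [-1 0 4; -1 -1 -2; 0 0 1]
T6·…·T1 = [-1 0 0; -1 -1 -3; 0 0 1]

T = [-1 0 0; -1 -1 -3; 0 0 1]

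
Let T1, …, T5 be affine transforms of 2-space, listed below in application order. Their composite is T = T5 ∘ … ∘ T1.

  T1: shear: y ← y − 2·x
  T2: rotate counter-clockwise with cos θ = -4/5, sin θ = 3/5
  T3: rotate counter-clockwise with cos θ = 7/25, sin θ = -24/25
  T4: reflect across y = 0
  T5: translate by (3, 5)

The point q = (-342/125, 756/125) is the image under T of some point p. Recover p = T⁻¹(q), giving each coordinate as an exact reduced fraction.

p = (-3, -1)

T1 = [1 0 0; -2 1 0; 0 0 1]
T2·T1 = [2/5 -3/5 0; 11/5 -4/5 0; 0 0 1]
T3·…·T1 = [278/125 -117/125 0; 29/125 44/125 0; 0 0 1]
T4·…·T1 = [278/125 -117/125 0; -29/125 -44/125 0; 0 0 1]
T5·…·T1 = [278/125 -117/125 3; -29/125 -44/125 5; 0 0 1]
det M = -1; M⁻¹ = [44/125 -117/125 453/125; -29/125 -278/125 1477/125; 0 0 1]
M⁻¹ · (-342/125, 756/125)ᵀ = (-3, -1)ᵀ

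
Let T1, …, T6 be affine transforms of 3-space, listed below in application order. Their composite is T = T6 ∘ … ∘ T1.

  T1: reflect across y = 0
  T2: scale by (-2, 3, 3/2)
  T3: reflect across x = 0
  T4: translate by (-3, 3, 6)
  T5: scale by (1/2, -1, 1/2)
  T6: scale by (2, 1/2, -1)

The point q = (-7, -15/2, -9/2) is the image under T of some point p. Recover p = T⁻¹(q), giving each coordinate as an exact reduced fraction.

T1 = [1 0 0 0; 0 -1 0 0; 0 0 1 0; 0 0 0 1]
T2·T1 = [-2 0 0 0; 0 -3 0 0; 0 0 3/2 0; 0 0 0 1]
T3·…·T1 = [2 0 0 0; 0 -3 0 0; 0 0 3/2 0; 0 0 0 1]
T4·…·T1 = [2 0 0 -3; 0 -3 0 3; 0 0 3/2 6; 0 0 0 1]
T5·…·T1 = [1 0 0 -3/2; 0 3 0 -3; 0 0 3/4 3; 0 0 0 1]
T6·…·T1 = [2 0 0 -3; 0 3/2 0 -3/2; 0 0 -3/4 -3; 0 0 0 1]
det M = -9/4; M⁻¹ = [1/2 0 0 3/2; 0 2/3 0 1; 0 0 -4/3 -4; 0 0 0 1]
M⁻¹ · (-7, -15/2, -9/2)ᵀ = (-2, -4, 2)ᵀ

p = (-2, -4, 2)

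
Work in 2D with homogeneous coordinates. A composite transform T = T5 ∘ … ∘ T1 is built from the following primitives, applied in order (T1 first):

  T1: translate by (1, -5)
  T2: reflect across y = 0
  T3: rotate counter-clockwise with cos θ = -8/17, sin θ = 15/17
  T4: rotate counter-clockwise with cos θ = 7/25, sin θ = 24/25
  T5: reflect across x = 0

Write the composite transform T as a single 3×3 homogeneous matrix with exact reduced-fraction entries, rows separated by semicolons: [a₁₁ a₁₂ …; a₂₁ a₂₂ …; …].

T1 = [1 0 1; 0 1 -5; 0 0 1]
T2·T1 = [1 0 1; 0 -1 5; 0 0 1]
T3·…·T1 = [-8/17 15/17 -83/17; 15/17 8/17 -25/17; 0 0 1]
T4·…·T1 = [-416/425 -87/425 19/425; -87/425 416/425 -2167/425; 0 0 1]
T5·…·T1 = [416/425 87/425 -19/425; -87/425 416/425 -2167/425; 0 0 1]

T = [416/425 87/425 -19/425; -87/425 416/425 -2167/425; 0 0 1]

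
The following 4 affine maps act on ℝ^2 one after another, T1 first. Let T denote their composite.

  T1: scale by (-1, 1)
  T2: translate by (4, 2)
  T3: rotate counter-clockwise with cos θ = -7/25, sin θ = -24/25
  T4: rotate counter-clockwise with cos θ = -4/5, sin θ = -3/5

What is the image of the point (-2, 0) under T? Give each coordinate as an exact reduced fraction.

T1 scale by (-1, 1): (-2, 0) → (2, 0)
T2 translate by (4, 2): (2, 0) → (6, 2)
T3 rotate counter-clockwise with cos θ = -7/25, sin θ = -24/25: (6, 2) → (6/25, -158/25)
T4 rotate counter-clockwise with cos θ = -4/5, sin θ = -3/5: (6/25, -158/25) → (-498/125, 614/125)

T(p) = (-498/125, 614/125)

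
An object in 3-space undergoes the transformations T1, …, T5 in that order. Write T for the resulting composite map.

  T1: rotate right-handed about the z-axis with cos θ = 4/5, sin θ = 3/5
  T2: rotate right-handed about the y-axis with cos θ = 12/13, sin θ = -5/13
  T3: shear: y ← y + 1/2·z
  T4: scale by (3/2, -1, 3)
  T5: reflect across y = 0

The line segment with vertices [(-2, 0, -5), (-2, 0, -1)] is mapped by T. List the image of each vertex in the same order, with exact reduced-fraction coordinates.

T1 rotate right-handed about the z-axis with cos θ = 4/5, sin θ = 3/5: (-2, 0, -5) → (-8/5, -6/5, -5); (-2, 0, -1) → (-8/5, -6/5, -1)
T2 rotate right-handed about the y-axis with cos θ = 12/13, sin θ = -5/13: (-8/5, -6/5, -5) → (29/65, -6/5, -68/13); (-8/5, -6/5, -1) → (-71/65, -6/5, -20/13)
T3 shear: y ← y + 1/2·z: (29/65, -6/5, -68/13) → (29/65, -248/65, -68/13); (-71/65, -6/5, -20/13) → (-71/65, -128/65, -20/13)
T4 scale by (3/2, -1, 3): (29/65, -248/65, -68/13) → (87/130, 248/65, -204/13); (-71/65, -128/65, -20/13) → (-213/130, 128/65, -60/13)
T5 reflect across y = 0: (87/130, 248/65, -204/13) → (87/130, -248/65, -204/13); (-213/130, 128/65, -60/13) → (-213/130, -128/65, -60/13)

image vertices: (87/130, -248/65, -204/13), (-213/130, -128/65, -60/13)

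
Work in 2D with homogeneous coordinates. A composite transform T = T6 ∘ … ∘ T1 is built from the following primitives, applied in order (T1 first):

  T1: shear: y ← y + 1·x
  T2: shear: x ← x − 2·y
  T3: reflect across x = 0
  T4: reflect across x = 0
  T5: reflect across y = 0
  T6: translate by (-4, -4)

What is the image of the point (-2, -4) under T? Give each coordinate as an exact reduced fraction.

T1 shear: y ← y + 1·x: (-2, -4) → (-2, -6)
T2 shear: x ← x − 2·y: (-2, -6) → (10, -6)
T3 reflect across x = 0: (10, -6) → (-10, -6)
T4 reflect across x = 0: (-10, -6) → (10, -6)
T5 reflect across y = 0: (10, -6) → (10, 6)
T6 translate by (-4, -4): (10, 6) → (6, 2)

T(p) = (6, 2)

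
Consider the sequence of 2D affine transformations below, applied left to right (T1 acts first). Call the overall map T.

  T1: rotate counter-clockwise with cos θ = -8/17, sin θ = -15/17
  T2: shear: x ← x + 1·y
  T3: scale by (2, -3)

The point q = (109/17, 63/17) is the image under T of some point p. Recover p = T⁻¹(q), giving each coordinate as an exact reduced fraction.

T1 = [-8/17 15/17 0; -15/17 -8/17 0; 0 0 1]
T2·T1 = [-23/17 7/17 0; -15/17 -8/17 0; 0 0 1]
T3·…·T1 = [-46/17 14/17 0; 45/17 24/17 0; 0 0 1]
det M = -6; M⁻¹ = [-4/17 7/51 0; 15/34 23/51 0; 0 0 1]
M⁻¹ · (109/17, 63/17)ᵀ = (-1, 9/2)ᵀ

p = (-1, 9/2)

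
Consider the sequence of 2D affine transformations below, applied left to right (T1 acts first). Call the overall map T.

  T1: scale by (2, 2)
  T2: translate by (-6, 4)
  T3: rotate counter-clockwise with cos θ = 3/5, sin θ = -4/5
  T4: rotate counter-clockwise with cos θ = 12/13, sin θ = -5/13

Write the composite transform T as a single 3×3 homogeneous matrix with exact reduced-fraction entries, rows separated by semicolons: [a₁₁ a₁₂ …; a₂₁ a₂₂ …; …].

T = [32/65 126/65 12/5; -126/65 32/65 34/5; 0 0 1]

T1 = [2 0 0; 0 2 0; 0 0 1]
T2·T1 = [2 0 -6; 0 2 4; 0 0 1]
T3·…·T1 = [6/5 8/5 -2/5; -8/5 6/5 36/5; 0 0 1]
T4·…·T1 = [32/65 126/65 12/5; -126/65 32/65 34/5; 0 0 1]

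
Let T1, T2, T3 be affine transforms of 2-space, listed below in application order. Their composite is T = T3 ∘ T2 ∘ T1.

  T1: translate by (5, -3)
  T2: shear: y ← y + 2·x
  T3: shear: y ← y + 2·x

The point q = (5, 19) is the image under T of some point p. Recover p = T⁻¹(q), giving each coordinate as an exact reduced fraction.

T1 = [1 0 5; 0 1 -3; 0 0 1]
T2·T1 = [1 0 5; 2 1 7; 0 0 1]
T3·…·T1 = [1 0 5; 4 1 17; 0 0 1]
det M = 1; M⁻¹ = [1 0 -5; -4 1 3; 0 0 1]
M⁻¹ · (5, 19)ᵀ = (0, 2)ᵀ

p = (0, 2)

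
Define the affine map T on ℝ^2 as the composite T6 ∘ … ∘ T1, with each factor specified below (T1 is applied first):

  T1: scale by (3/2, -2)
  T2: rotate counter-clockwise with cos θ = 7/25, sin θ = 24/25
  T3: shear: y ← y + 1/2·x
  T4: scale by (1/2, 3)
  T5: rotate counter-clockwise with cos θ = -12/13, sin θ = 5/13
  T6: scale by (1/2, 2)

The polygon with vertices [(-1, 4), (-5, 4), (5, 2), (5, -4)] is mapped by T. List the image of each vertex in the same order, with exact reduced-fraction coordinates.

image vertices: (-4281/2600, 399/130), (6627/2600, 5067/130), (-17139/2600, -6219/130), (-6627/2600, -5067/130)

T1 scale by (3/2, -2): (-1, 4) → (-3/2, -8); (-5, 4) → (-15/2, -8); (5, 2) → (15/2, -4); (5, -4) → (15/2, 8)
T2 rotate counter-clockwise with cos θ = 7/25, sin θ = 24/25: (-3/2, -8) → (363/50, -92/25); (-15/2, -8) → (279/50, -236/25); (15/2, -4) → (297/50, 152/25); (15/2, 8) → (-279/50, 236/25)
T3 shear: y ← y + 1/2·x: (363/50, -92/25) → (363/50, -1/20); (279/50, -236/25) → (279/50, -133/20); (297/50, 152/25) → (297/50, 181/20); (-279/50, 236/25) → (-279/50, 133/20)
T4 scale by (1/2, 3): (363/50, -1/20) → (363/100, -3/20); (279/50, -133/20) → (279/100, -399/20); (297/50, 181/20) → (297/100, 543/20); (-279/50, 133/20) → (-279/100, 399/20)
T5 rotate counter-clockwise with cos θ = -12/13, sin θ = 5/13: (363/100, -3/20) → (-4281/1300, 399/260); (279/100, -399/20) → (6627/1300, 5067/260); (297/100, 543/20) → (-17139/1300, -6219/260); (-279/100, 399/20) → (-6627/1300, -5067/260)
T6 scale by (1/2, 2): (-4281/1300, 399/260) → (-4281/2600, 399/130); (6627/1300, 5067/260) → (6627/2600, 5067/130); (-17139/1300, -6219/260) → (-17139/2600, -6219/130); (-6627/1300, -5067/260) → (-6627/2600, -5067/130)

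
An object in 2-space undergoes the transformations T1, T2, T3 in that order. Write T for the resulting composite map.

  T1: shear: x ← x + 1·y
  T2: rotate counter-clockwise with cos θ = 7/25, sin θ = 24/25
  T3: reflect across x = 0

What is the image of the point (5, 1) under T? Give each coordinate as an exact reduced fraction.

T1 shear: x ← x + 1·y: (5, 1) → (6, 1)
T2 rotate counter-clockwise with cos θ = 7/25, sin θ = 24/25: (6, 1) → (18/25, 151/25)
T3 reflect across x = 0: (18/25, 151/25) → (-18/25, 151/25)

T(p) = (-18/25, 151/25)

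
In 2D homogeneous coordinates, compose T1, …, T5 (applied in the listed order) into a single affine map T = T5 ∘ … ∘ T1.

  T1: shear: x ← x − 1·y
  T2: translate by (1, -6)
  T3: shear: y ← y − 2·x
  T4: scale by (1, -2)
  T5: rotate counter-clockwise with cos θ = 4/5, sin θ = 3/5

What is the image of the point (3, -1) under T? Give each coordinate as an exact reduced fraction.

T1 shear: x ← x − 1·y: (3, -1) → (4, -1)
T2 translate by (1, -6): (4, -1) → (5, -7)
T3 shear: y ← y − 2·x: (5, -7) → (5, -17)
T4 scale by (1, -2): (5, -17) → (5, 34)
T5 rotate counter-clockwise with cos θ = 4/5, sin θ = 3/5: (5, 34) → (-82/5, 151/5)

T(p) = (-82/5, 151/5)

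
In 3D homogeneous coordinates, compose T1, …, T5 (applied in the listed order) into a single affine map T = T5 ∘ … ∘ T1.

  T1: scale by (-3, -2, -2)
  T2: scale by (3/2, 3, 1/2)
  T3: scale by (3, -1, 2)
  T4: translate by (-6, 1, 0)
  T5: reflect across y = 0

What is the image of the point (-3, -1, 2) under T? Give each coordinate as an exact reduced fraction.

T(p) = (69/2, 5, -4)

T1 scale by (-3, -2, -2): (-3, -1, 2) → (9, 2, -4)
T2 scale by (3/2, 3, 1/2): (9, 2, -4) → (27/2, 6, -2)
T3 scale by (3, -1, 2): (27/2, 6, -2) → (81/2, -6, -4)
T4 translate by (-6, 1, 0): (81/2, -6, -4) → (69/2, -5, -4)
T5 reflect across y = 0: (69/2, -5, -4) → (69/2, 5, -4)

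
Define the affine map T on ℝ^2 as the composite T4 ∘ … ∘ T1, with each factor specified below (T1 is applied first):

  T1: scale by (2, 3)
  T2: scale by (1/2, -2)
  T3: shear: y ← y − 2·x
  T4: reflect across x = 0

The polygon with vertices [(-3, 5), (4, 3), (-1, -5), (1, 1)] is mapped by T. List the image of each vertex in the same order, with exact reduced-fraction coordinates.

T1 scale by (2, 3): (-3, 5) → (-6, 15); (4, 3) → (8, 9); (-1, -5) → (-2, -15); (1, 1) → (2, 3)
T2 scale by (1/2, -2): (-6, 15) → (-3, -30); (8, 9) → (4, -18); (-2, -15) → (-1, 30); (2, 3) → (1, -6)
T3 shear: y ← y − 2·x: (-3, -30) → (-3, -24); (4, -18) → (4, -26); (-1, 30) → (-1, 32); (1, -6) → (1, -8)
T4 reflect across x = 0: (-3, -24) → (3, -24); (4, -26) → (-4, -26); (-1, 32) → (1, 32); (1, -8) → (-1, -8)

image vertices: (3, -24), (-4, -26), (1, 32), (-1, -8)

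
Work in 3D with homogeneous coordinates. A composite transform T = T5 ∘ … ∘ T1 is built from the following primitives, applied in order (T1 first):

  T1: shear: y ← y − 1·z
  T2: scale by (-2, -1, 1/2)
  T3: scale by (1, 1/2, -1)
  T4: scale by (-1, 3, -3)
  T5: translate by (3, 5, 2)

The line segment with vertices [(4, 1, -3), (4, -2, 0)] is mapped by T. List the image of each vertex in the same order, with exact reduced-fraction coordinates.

T1 shear: y ← y − 1·z: (4, 1, -3) → (4, 4, -3); (4, -2, 0) → (4, -2, 0)
T2 scale by (-2, -1, 1/2): (4, 4, -3) → (-8, -4, -3/2); (4, -2, 0) → (-8, 2, 0)
T3 scale by (1, 1/2, -1): (-8, -4, -3/2) → (-8, -2, 3/2); (-8, 2, 0) → (-8, 1, 0)
T4 scale by (-1, 3, -3): (-8, -2, 3/2) → (8, -6, -9/2); (-8, 1, 0) → (8, 3, 0)
T5 translate by (3, 5, 2): (8, -6, -9/2) → (11, -1, -5/2); (8, 3, 0) → (11, 8, 2)

image vertices: (11, -1, -5/2), (11, 8, 2)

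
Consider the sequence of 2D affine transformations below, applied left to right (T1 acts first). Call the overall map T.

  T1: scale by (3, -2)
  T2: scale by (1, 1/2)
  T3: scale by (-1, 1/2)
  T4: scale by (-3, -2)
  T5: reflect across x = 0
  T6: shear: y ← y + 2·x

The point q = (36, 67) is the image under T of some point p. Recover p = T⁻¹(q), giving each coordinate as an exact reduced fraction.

T1 = [3 0 0; 0 -2 0; 0 0 1]
T2·T1 = [3 0 0; 0 -1 0; 0 0 1]
T3·…·T1 = [-3 0 0; 0 -1/2 0; 0 0 1]
T4·…·T1 = [9 0 0; 0 1 0; 0 0 1]
T5·…·T1 = [-9 0 0; 0 1 0; 0 0 1]
T6·…·T1 = [-9 0 0; -18 1 0; 0 0 1]
det M = -9; M⁻¹ = [-1/9 0 0; -2 1 0; 0 0 1]
M⁻¹ · (36, 67)ᵀ = (-4, -5)ᵀ

p = (-4, -5)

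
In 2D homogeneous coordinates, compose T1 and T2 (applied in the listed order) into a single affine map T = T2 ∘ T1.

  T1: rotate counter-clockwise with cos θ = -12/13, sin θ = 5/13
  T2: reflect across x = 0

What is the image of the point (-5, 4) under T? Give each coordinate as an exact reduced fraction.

T(p) = (-40/13, -73/13)

T1 rotate counter-clockwise with cos θ = -12/13, sin θ = 5/13: (-5, 4) → (40/13, -73/13)
T2 reflect across x = 0: (40/13, -73/13) → (-40/13, -73/13)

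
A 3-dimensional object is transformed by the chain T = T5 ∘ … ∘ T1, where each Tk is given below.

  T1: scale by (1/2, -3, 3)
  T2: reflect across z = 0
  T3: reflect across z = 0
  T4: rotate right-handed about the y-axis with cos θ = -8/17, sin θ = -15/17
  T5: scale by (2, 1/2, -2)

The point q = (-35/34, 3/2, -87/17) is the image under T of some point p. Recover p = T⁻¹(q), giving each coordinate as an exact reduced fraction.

T1 = [1/2 0 0 0; 0 -3 0 0; 0 0 3 0; 0 0 0 1]
T2·T1 = [1/2 0 0 0; 0 -3 0 0; 0 0 -3 0; 0 0 0 1]
T3·…·T1 = [1/2 0 0 0; 0 -3 0 0; 0 0 3 0; 0 0 0 1]
T4·…·T1 = [-4/17 0 -45/17 0; 0 -3 0 0; 15/34 0 -24/17 0; 0 0 0 1]
T5·…·T1 = [-8/17 0 -90/17 0; 0 -3/2 0 0; -15/17 0 48/17 0; 0 0 0 1]
det M = 9; M⁻¹ = [-8/17 0 -15/17 0; 0 -2/3 0 0; -5/34 0 4/51 0; 0 0 0 1]
M⁻¹ · (-35/34, 3/2, -87/17)ᵀ = (5, -1, -1/4)ᵀ

p = (5, -1, -1/4)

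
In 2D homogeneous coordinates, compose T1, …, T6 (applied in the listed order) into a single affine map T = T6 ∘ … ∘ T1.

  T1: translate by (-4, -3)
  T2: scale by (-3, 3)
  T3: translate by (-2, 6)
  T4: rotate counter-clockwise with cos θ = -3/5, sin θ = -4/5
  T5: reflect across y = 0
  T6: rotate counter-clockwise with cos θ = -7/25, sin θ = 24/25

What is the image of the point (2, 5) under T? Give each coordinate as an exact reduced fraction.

T(p) = (-12, 4)

T1 translate by (-4, -3): (2, 5) → (-2, 2)
T2 scale by (-3, 3): (-2, 2) → (6, 6)
T3 translate by (-2, 6): (6, 6) → (4, 12)
T4 rotate counter-clockwise with cos θ = -3/5, sin θ = -4/5: (4, 12) → (36/5, -52/5)
T5 reflect across y = 0: (36/5, -52/5) → (36/5, 52/5)
T6 rotate counter-clockwise with cos θ = -7/25, sin θ = 24/25: (36/5, 52/5) → (-12, 4)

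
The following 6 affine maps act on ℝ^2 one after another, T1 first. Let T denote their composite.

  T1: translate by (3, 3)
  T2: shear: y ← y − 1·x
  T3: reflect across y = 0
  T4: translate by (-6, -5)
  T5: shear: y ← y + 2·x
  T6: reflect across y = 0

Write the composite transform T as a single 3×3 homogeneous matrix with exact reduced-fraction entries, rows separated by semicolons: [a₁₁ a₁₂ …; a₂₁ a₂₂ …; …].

T1 = [1 0 3; 0 1 3; 0 0 1]
T2·T1 = [1 0 3; -1 1 0; 0 0 1]
T3·…·T1 = [1 0 3; 1 -1 0; 0 0 1]
T4·…·T1 = [1 0 -3; 1 -1 -5; 0 0 1]
T5·…·T1 = [1 0 -3; 3 -1 -11; 0 0 1]
T6·…·T1 = [1 0 -3; -3 1 11; 0 0 1]

T = [1 0 -3; -3 1 11; 0 0 1]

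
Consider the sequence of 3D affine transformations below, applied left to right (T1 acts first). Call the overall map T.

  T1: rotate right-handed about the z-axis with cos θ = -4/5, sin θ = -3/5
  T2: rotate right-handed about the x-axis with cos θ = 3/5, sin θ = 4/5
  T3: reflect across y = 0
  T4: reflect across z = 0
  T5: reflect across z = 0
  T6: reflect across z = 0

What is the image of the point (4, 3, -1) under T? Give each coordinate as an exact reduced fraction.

T1 rotate right-handed about the z-axis with cos θ = -4/5, sin θ = -3/5: (4, 3, -1) → (-7/5, -24/5, -1)
T2 rotate right-handed about the x-axis with cos θ = 3/5, sin θ = 4/5: (-7/5, -24/5, -1) → (-7/5, -52/25, -111/25)
T3 reflect across y = 0: (-7/5, -52/25, -111/25) → (-7/5, 52/25, -111/25)
T4 reflect across z = 0: (-7/5, 52/25, -111/25) → (-7/5, 52/25, 111/25)
T5 reflect across z = 0: (-7/5, 52/25, 111/25) → (-7/5, 52/25, -111/25)
T6 reflect across z = 0: (-7/5, 52/25, -111/25) → (-7/5, 52/25, 111/25)

T(p) = (-7/5, 52/25, 111/25)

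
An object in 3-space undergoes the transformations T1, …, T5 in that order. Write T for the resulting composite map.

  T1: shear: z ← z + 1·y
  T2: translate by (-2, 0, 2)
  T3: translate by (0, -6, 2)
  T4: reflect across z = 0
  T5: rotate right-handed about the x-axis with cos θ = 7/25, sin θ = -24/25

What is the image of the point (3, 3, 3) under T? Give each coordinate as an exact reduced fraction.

T(p) = (1, -261/25, 2/25)

T1 shear: z ← z + 1·y: (3, 3, 3) → (3, 3, 6)
T2 translate by (-2, 0, 2): (3, 3, 6) → (1, 3, 8)
T3 translate by (0, -6, 2): (1, 3, 8) → (1, -3, 10)
T4 reflect across z = 0: (1, -3, 10) → (1, -3, -10)
T5 rotate right-handed about the x-axis with cos θ = 7/25, sin θ = -24/25: (1, -3, -10) → (1, -261/25, 2/25)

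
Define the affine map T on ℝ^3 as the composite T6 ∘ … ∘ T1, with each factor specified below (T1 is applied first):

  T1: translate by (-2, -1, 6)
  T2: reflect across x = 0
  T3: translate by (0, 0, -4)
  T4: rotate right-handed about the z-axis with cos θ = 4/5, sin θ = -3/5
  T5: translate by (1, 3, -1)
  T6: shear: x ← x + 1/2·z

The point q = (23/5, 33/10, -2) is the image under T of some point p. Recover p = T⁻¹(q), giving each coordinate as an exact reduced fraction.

p = (-3/2, 4, -3)

T1 = [1 0 0 -2; 0 1 0 -1; 0 0 1 6; 0 0 0 1]
T2·T1 = [-1 0 0 2; 0 1 0 -1; 0 0 1 6; 0 0 0 1]
T3·…·T1 = [-1 0 0 2; 0 1 0 -1; 0 0 1 2; 0 0 0 1]
T4·…·T1 = [-4/5 3/5 0 1; 3/5 4/5 0 -2; 0 0 1 2; 0 0 0 1]
T5·…·T1 = [-4/5 3/5 0 2; 3/5 4/5 0 1; 0 0 1 1; 0 0 0 1]
T6·…·T1 = [-4/5 3/5 1/2 5/2; 3/5 4/5 0 1; 0 0 1 1; 0 0 0 1]
det M = -1; M⁻¹ = [-4/5 3/5 2/5 1; 3/5 4/5 -3/10 -2; 0 0 1 -1; 0 0 0 1]
M⁻¹ · (23/5, 33/10, -2)ᵀ = (-3/2, 4, -3)ᵀ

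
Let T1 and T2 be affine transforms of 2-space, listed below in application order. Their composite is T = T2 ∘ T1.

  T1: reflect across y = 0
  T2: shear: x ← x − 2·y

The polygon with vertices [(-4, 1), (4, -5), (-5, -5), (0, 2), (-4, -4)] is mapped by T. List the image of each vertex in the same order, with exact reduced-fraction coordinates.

image vertices: (-2, -1), (-6, 5), (-15, 5), (4, -2), (-12, 4)

T1 reflect across y = 0: (-4, 1) → (-4, -1); (4, -5) → (4, 5); (-5, -5) → (-5, 5); (0, 2) → (0, -2); (-4, -4) → (-4, 4)
T2 shear: x ← x − 2·y: (-4, -1) → (-2, -1); (4, 5) → (-6, 5); (-5, 5) → (-15, 5); (0, -2) → (4, -2); (-4, 4) → (-12, 4)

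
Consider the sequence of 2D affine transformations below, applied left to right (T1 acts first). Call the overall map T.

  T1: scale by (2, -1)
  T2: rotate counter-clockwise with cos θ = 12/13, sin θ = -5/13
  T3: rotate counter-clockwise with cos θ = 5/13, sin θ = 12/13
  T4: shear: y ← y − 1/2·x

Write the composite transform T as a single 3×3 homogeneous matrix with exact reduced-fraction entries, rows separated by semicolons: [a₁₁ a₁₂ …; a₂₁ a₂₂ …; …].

T1 = [2 0 0; 0 -1 0; 0 0 1]
T2·T1 = [24/13 -5/13 0; -10/13 -12/13 0; 0 0 1]
T3·…·T1 = [240/169 119/169 0; 238/169 -120/169 0; 0 0 1]
T4·…·T1 = [240/169 119/169 0; 118/169 -359/338 0; 0 0 1]

T = [240/169 119/169 0; 118/169 -359/338 0; 0 0 1]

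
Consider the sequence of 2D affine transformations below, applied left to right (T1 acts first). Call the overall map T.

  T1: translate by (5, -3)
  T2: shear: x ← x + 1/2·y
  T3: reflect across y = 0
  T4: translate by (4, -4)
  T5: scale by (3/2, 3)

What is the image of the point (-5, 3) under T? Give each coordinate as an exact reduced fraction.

T1 translate by (5, -3): (-5, 3) → (0, 0)
T2 shear: x ← x + 1/2·y: (0, 0) → (0, 0)
T3 reflect across y = 0: (0, 0) → (0, 0)
T4 translate by (4, -4): (0, 0) → (4, -4)
T5 scale by (3/2, 3): (4, -4) → (6, -12)

T(p) = (6, -12)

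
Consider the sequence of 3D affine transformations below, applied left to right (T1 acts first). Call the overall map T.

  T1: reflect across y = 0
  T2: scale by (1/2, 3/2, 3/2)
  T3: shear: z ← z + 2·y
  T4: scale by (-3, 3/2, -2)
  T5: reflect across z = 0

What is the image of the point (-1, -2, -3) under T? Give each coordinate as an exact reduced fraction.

T(p) = (3/2, 9/2, 3)

T1 reflect across y = 0: (-1, -2, -3) → (-1, 2, -3)
T2 scale by (1/2, 3/2, 3/2): (-1, 2, -3) → (-1/2, 3, -9/2)
T3 shear: z ← z + 2·y: (-1/2, 3, -9/2) → (-1/2, 3, 3/2)
T4 scale by (-3, 3/2, -2): (-1/2, 3, 3/2) → (3/2, 9/2, -3)
T5 reflect across z = 0: (3/2, 9/2, -3) → (3/2, 9/2, 3)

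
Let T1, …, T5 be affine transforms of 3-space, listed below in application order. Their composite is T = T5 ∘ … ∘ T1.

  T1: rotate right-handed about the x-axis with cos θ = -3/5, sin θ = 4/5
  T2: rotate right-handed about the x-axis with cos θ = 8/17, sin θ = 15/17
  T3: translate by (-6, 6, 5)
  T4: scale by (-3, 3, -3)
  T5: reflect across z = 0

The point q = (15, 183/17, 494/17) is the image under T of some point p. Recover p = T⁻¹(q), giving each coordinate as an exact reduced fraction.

T1 = [1 0 0 0; 0 -3/5 -4/5 0; 0 4/5 -3/5 0; 0 0 0 1]
T2·T1 = [1 0 0 0; 0 -84/85 13/85 0; 0 -13/85 -84/85 0; 0 0 0 1]
T3·…·T1 = [1 0 0 -6; 0 -84/85 13/85 6; 0 -13/85 -84/85 5; 0 0 0 1]
T4·…·T1 = [-3 0 0 18; 0 -252/85 39/85 18; 0 39/85 252/85 -15; 0 0 0 1]
T5·…·T1 = [-3 0 0 18; 0 -252/85 39/85 18; 0 -39/85 -252/85 15; 0 0 0 1]
det M = -27; M⁻¹ = [-1/3 0 0 6; 0 -28/85 -13/255 569/85; 0 13/255 -28/85 342/85; 0 0 0 1]
M⁻¹ · (15, 183/17, 494/17)ᵀ = (1, 5/3, -5)ᵀ

p = (1, 5/3, -5)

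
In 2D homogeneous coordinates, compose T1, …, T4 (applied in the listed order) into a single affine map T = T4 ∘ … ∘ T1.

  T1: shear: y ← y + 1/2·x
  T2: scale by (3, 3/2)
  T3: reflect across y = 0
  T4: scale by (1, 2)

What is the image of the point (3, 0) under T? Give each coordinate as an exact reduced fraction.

T(p) = (9, -9/2)

T1 shear: y ← y + 1/2·x: (3, 0) → (3, 3/2)
T2 scale by (3, 3/2): (3, 3/2) → (9, 9/4)
T3 reflect across y = 0: (9, 9/4) → (9, -9/4)
T4 scale by (1, 2): (9, -9/4) → (9, -9/2)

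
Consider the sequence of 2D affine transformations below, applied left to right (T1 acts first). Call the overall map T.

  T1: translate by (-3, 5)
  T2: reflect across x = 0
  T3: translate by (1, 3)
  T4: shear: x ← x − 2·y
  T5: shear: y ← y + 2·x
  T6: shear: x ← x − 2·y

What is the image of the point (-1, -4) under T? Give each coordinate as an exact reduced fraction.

T(p) = (1, -2)

T1 translate by (-3, 5): (-1, -4) → (-4, 1)
T2 reflect across x = 0: (-4, 1) → (4, 1)
T3 translate by (1, 3): (4, 1) → (5, 4)
T4 shear: x ← x − 2·y: (5, 4) → (-3, 4)
T5 shear: y ← y + 2·x: (-3, 4) → (-3, -2)
T6 shear: x ← x − 2·y: (-3, -2) → (1, -2)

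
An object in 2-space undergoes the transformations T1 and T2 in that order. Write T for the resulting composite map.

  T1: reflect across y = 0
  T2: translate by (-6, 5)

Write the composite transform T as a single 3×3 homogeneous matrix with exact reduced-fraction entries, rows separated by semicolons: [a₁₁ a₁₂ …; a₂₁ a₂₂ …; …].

T1 = [1 0 0; 0 -1 0; 0 0 1]
T2·T1 = [1 0 -6; 0 -1 5; 0 0 1]

T = [1 0 -6; 0 -1 5; 0 0 1]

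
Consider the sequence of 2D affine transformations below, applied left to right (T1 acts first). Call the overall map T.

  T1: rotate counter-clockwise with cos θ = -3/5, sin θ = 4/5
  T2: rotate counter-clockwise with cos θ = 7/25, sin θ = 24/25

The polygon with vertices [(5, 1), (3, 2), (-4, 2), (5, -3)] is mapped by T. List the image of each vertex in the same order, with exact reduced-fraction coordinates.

T1 rotate counter-clockwise with cos θ = -3/5, sin θ = 4/5: (5, 1) → (-19/5, 17/5); (3, 2) → (-17/5, 6/5); (-4, 2) → (4/5, -22/5); (5, -3) → (-3/5, 29/5)
T2 rotate counter-clockwise with cos θ = 7/25, sin θ = 24/25: (-19/5, 17/5) → (-541/125, -337/125); (-17/5, 6/5) → (-263/125, -366/125); (4/5, -22/5) → (556/125, -58/125); (-3/5, 29/5) → (-717/125, 131/125)

image vertices: (-541/125, -337/125), (-263/125, -366/125), (556/125, -58/125), (-717/125, 131/125)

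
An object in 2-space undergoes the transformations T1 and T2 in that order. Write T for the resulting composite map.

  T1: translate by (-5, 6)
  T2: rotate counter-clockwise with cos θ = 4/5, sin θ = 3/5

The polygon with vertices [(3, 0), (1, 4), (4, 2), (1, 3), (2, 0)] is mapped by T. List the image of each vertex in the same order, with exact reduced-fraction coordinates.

T1 translate by (-5, 6): (3, 0) → (-2, 6); (1, 4) → (-4, 10); (4, 2) → (-1, 8); (1, 3) → (-4, 9); (2, 0) → (-3, 6)
T2 rotate counter-clockwise with cos θ = 4/5, sin θ = 3/5: (-2, 6) → (-26/5, 18/5); (-4, 10) → (-46/5, 28/5); (-1, 8) → (-28/5, 29/5); (-4, 9) → (-43/5, 24/5); (-3, 6) → (-6, 3)

image vertices: (-26/5, 18/5), (-46/5, 28/5), (-28/5, 29/5), (-43/5, 24/5), (-6, 3)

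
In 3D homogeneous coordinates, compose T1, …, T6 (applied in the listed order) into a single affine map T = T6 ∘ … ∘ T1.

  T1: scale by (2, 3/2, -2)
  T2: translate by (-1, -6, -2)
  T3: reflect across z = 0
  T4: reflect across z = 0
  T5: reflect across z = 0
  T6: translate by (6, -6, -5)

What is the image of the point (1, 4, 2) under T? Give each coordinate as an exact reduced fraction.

T(p) = (7, -6, 1)

T1 scale by (2, 3/2, -2): (1, 4, 2) → (2, 6, -4)
T2 translate by (-1, -6, -2): (2, 6, -4) → (1, 0, -6)
T3 reflect across z = 0: (1, 0, -6) → (1, 0, 6)
T4 reflect across z = 0: (1, 0, 6) → (1, 0, -6)
T5 reflect across z = 0: (1, 0, -6) → (1, 0, 6)
T6 translate by (6, -6, -5): (1, 0, 6) → (7, -6, 1)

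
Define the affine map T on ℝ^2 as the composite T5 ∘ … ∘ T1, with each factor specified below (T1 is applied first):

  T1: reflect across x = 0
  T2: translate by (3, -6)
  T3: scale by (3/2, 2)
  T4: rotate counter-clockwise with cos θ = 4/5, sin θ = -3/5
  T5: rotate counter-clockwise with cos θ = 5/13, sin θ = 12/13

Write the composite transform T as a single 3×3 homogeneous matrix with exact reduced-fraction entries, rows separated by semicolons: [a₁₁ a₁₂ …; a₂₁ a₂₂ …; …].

T = [-84/65 -66/65 648/65; -99/130 112/65 -1047/130; 0 0 1]

T1 = [-1 0 0; 0 1 0; 0 0 1]
T2·T1 = [-1 0 3; 0 1 -6; 0 0 1]
T3·…·T1 = [-3/2 0 9/2; 0 2 -12; 0 0 1]
T4·…·T1 = [-6/5 6/5 -18/5; 9/10 8/5 -123/10; 0 0 1]
T5·…·T1 = [-84/65 -66/65 648/65; -99/130 112/65 -1047/130; 0 0 1]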